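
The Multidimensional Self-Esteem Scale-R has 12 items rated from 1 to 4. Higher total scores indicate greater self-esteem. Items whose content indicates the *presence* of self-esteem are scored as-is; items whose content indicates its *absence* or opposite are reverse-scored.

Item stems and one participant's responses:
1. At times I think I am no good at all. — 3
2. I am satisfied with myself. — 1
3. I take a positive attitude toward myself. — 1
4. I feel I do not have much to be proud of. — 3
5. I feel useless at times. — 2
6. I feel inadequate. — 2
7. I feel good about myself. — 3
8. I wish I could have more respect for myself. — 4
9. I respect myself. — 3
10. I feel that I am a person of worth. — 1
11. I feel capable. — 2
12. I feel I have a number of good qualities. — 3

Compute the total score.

Items 1, 4, 5, 6, 8 describe the absence/opposite of self-esteem → reverse-score.
on a 1–4 scale, reversed = 5 − raw.
  item 1: 5 − 3 = 2
  item 2: 1
  item 3: 1
  item 4: 5 − 3 = 2
  item 5: 5 − 2 = 3
  item 6: 5 − 2 = 3
  item 7: 3
  item 8: 5 − 4 = 1
  item 9: 3
  item 10: 1
  item 11: 2
  item 12: 3
Total = 2 + 1 + 1 + 2 + 3 + 3 + 3 + 1 + 3 + 1 + 2 + 3 = 25

25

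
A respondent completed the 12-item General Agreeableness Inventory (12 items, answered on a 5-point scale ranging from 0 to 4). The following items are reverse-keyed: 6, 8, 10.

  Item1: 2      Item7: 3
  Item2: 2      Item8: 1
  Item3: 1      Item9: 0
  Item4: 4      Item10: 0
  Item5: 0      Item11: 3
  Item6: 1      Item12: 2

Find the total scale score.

27

Reverse-keyed items use 4 − raw:
  item 6: 4 − 1 = 3
  item 8: 4 − 1 = 3
  item 10: 4 − 0 = 4
Scored items: 2, 2, 1, 4, 0, 3, 3, 3, 0, 4, 3, 2
Total = 2 + 2 + 1 + 4 + 0 + 3 + 3 + 3 + 0 + 4 + 3 + 2 = 27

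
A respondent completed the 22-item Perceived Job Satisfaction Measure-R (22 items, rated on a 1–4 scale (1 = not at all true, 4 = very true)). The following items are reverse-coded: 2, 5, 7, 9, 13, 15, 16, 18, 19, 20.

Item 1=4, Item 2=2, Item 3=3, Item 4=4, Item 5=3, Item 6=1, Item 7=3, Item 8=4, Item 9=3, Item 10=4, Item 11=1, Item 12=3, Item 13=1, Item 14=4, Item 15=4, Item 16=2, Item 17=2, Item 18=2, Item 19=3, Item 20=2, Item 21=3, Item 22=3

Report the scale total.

Raw sum = 61. Reverse-coded items: 2, 5, 7, 9, 13, 15, 16, 18, 19, 20; their raw sum = 25.
Each reversal replaces raw with 5 − raw, changing the total by 5 − 2·raw per item.
Total = 61 + 10·5 − 2·25 = 61 + 50 − 50 = 61

61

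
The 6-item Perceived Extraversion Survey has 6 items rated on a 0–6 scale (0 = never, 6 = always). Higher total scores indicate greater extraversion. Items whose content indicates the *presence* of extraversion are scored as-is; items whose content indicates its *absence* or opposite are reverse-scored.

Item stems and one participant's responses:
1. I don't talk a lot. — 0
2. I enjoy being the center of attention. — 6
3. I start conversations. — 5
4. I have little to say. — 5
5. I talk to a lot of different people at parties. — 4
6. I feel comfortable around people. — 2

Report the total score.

24

Items 1, 4 describe the absence/opposite of extraversion → reverse-score.
reverse-coded value = 6 − response.
  item 1: 6 − 0 = 6
  item 2: 6
  item 3: 5
  item 4: 6 − 5 = 1
  item 5: 4
  item 6: 2
Total = 6 + 6 + 5 + 1 + 4 + 2 = 24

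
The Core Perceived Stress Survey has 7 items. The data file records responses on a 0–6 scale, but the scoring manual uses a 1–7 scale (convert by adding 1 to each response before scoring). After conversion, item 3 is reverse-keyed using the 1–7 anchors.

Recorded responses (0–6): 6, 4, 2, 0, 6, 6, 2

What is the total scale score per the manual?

Convert to 1–7: 7, 5, 3, 1, 7, 7, 3
Reverse-coded (reverse-coded value = 8 − response):
  item 3: 8 − 3 = 5
Scored: 7, 5, 5, 1, 7, 7, 3
Total = 35

35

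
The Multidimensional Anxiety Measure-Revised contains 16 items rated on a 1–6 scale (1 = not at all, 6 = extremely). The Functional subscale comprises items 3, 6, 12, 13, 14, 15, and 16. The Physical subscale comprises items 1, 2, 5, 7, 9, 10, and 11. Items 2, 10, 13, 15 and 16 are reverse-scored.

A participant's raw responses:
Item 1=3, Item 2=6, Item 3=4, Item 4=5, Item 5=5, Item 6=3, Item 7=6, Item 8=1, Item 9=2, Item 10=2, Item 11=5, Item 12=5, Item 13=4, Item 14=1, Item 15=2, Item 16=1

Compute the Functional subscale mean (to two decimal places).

3.86

Functional items: 3, 6, 12, 13, 14, 15, 16.
Of these, items 13, 15, & 16 are reverse-scored; on a 1–6 scale, reversed = 7 − raw.
  item 3: 4
  item 6: 3
  item 12: 5
  item 13: 7 − 4 = 3
  item 14: 1
  item 15: 7 − 2 = 5
  item 16: 7 − 1 = 6
Sum = 4 + 3 + 5 + 3 + 1 + 5 + 6 = 27
Mean = 27 / 7 = 3.86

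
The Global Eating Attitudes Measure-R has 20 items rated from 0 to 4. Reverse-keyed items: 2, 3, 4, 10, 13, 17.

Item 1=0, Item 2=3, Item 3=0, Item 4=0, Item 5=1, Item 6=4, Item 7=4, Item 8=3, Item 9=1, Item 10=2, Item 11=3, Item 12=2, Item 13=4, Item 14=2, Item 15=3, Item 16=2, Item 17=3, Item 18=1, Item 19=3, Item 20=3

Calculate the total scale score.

Raw sum = 44. Reverse-keyed items: 2, 3, 4, 10, 13, 17; their raw sum = 12.
Each reversal replaces raw with 4 − raw, changing the total by 4 − 2·raw per item.
Total = 44 + 6·4 − 2·12 = 44 + 24 − 24 = 44

44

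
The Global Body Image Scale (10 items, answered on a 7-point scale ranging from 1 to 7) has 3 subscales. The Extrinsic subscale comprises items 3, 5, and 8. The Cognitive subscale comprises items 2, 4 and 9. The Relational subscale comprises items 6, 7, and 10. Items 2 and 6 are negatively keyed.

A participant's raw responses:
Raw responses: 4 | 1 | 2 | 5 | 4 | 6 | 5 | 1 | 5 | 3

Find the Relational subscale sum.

10

Relational items: 6, 7, 10.
Of these, item 6 is negatively keyed; reverse-coded value = 8 − response.
  item 6: 8 − 6 = 2
  item 7: 5
  item 10: 3
Sum = 2 + 5 + 3 = 10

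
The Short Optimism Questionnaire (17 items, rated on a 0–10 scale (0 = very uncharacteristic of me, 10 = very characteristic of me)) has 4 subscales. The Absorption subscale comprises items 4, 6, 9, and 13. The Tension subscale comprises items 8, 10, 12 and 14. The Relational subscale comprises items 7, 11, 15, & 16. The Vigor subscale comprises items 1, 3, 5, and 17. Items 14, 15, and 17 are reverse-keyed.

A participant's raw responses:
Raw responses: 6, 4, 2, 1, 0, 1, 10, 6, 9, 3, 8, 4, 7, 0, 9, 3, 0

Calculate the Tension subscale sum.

Tension items: 8, 10, 12, 14.
Of these, item 14 is reverse-keyed; reversed = (0+10) − raw = 10 − raw.
  item 8: 6
  item 10: 3
  item 12: 4
  item 14: 10 − 0 = 10
Sum = 6 + 3 + 4 + 10 = 23

23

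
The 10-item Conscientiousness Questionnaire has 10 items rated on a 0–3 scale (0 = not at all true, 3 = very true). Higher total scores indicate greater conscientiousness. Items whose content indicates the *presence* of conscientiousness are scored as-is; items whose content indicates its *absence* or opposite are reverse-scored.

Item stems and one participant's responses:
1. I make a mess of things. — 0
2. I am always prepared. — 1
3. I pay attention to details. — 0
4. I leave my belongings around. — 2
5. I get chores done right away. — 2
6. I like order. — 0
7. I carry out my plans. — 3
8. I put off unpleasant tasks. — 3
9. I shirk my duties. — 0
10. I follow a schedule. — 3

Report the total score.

Items 1, 4, 8, 9 describe the absence/opposite of conscientiousness → reverse-score.
reverse-coded value = 3 − response.
  item 1: 3 − 0 = 3
  item 2: 1
  item 3: 0
  item 4: 3 − 2 = 1
  item 5: 2
  item 6: 0
  item 7: 3
  item 8: 3 − 3 = 0
  item 9: 3 − 0 = 3
  item 10: 3
Total = 3 + 1 + 0 + 1 + 2 + 0 + 3 + 0 + 3 + 3 = 16

16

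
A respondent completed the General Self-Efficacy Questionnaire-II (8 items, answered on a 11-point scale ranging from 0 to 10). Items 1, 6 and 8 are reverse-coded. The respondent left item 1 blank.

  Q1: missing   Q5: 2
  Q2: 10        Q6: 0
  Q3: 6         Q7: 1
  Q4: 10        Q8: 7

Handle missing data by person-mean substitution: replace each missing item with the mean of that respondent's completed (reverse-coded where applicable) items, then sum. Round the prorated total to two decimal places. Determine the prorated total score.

Reverse-coded (reversed = (0+10) − raw = 10 − raw):
  item 6: 10 − 0 = 10
  item 8: 10 − 7 = 3
Completed scored items (7 of 8): 10, 6, 10, 2, 10, 1, 3; sum = 42.
Person mean = 42 / 7 ≈ 6.0000
Prorated total = (42 / 7) × 8 = 48.00 (to 2 dp)

48.00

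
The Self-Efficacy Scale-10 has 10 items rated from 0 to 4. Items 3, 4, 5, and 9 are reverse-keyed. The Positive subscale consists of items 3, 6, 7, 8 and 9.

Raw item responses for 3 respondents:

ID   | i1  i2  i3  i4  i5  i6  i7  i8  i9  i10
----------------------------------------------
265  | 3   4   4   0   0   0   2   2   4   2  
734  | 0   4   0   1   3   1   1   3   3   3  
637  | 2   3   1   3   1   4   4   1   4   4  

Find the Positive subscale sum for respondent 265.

Respondent 265 raw: 3, 4, 4, 0, 0, 0, 2, 2, 4, 2.
Positive items: 3, 6, 7, 8, 9.
Reverse-coded (reversed = (0+4) − raw = 4 − raw):
  item 3: 4 − 4 = 0
  item 6: 0
  item 7: 2
  item 8: 2
  item 9: 4 − 4 = 0
Sum = 0 + 0 + 2 + 2 + 0 = 4

4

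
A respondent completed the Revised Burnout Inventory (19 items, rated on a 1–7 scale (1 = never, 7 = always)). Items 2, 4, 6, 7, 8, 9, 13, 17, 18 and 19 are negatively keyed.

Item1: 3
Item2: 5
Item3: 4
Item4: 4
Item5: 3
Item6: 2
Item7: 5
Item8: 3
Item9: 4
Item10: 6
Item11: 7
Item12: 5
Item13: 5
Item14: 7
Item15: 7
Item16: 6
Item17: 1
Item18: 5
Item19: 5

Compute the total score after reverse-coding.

Reversing items 2, 4, 6, 7, 8, 9, 13, 17, 18, & 19 with 8 − raw:
Total = 3 + (8−5) + 4 + (8−4) + 3 + (8−2) + (8−5) + (8−3) + (8−4) + 6 + 7 + 5 + (8−5) + 7 + 7 + 6 + (8−1) + (8−5) + (8−5)
      = 3 + 3 + 4 + 4 + 3 + 6 + 3 + 5 + 4 + 6 + 7 + 5 + 3 + 7 + 7 + 6 + 7 + 3 + 3 = 89

89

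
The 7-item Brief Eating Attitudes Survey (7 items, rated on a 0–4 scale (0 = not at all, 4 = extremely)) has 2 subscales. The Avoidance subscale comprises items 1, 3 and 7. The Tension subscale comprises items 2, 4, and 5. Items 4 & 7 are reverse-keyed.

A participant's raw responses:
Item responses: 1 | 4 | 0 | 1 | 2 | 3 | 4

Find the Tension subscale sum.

9

Tension items: 2, 4, 5.
Of these, item 4 is reverse-keyed; reverse-coded value = 4 − response.
  item 2: 4
  item 4: 4 − 1 = 3
  item 5: 2
Sum = 4 + 3 + 2 = 9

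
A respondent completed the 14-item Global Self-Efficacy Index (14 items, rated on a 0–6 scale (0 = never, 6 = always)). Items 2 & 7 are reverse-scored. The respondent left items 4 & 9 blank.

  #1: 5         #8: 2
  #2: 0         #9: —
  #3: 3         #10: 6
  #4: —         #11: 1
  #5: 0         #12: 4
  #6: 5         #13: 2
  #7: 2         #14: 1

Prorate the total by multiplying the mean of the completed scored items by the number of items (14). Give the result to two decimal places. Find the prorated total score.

Reverse-coded (reversed = (0+6) − raw = 6 − raw):
  item 2: 6 − 0 = 6
  item 7: 6 − 2 = 4
Completed scored items (12 of 14): 5, 6, 3, 0, 5, 4, 2, 6, 1, 4, 2, 1; sum = 39.
Person mean = 39 / 12 ≈ 3.2500
Prorated total = (39 / 12) × 14 = 45.50 (to 2 dp)

45.50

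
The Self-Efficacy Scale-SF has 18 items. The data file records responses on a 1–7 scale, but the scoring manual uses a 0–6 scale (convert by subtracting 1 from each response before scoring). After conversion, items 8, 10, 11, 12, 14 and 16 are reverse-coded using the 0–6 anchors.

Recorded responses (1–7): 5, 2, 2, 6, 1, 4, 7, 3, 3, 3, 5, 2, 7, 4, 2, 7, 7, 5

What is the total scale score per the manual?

57

Convert to 0–6: 4, 1, 1, 5, 0, 3, 6, 2, 2, 2, 4, 1, 6, 3, 1, 6, 6, 4
Reverse-coded (reversed = (0+6) − raw = 6 − raw):
  item 8: 6 − 2 = 4
  item 10: 6 − 2 = 4
  item 11: 6 − 4 = 2
  item 12: 6 − 1 = 5
  item 14: 6 − 3 = 3
  item 16: 6 − 6 = 0
Scored: 4, 1, 1, 5, 0, 3, 6, 4, 2, 4, 2, 5, 6, 3, 1, 0, 6, 4
Total = 57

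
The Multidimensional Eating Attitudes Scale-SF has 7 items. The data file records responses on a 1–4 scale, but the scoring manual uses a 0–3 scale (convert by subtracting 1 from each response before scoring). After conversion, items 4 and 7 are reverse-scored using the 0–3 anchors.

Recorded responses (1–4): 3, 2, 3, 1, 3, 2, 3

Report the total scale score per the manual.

Convert to 0–3: 2, 1, 2, 0, 2, 1, 2
Reverse-coded (reverse-coded value = 3 − response):
  item 4: 3 − 0 = 3
  item 7: 3 − 2 = 1
Scored: 2, 1, 2, 3, 2, 1, 1
Total = 12

12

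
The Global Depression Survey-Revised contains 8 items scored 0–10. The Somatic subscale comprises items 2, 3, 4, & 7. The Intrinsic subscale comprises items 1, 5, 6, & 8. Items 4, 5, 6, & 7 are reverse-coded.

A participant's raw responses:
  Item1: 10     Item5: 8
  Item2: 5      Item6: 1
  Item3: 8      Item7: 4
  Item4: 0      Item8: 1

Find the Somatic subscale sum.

Somatic items: 2, 3, 4, 7.
Of these, items 4 and 7 are reverse-coded; reverse-coded value = 10 − response.
  item 2: 5
  item 3: 8
  item 4: 10 − 0 = 10
  item 7: 10 − 4 = 6
Sum = 5 + 8 + 10 + 6 = 29

29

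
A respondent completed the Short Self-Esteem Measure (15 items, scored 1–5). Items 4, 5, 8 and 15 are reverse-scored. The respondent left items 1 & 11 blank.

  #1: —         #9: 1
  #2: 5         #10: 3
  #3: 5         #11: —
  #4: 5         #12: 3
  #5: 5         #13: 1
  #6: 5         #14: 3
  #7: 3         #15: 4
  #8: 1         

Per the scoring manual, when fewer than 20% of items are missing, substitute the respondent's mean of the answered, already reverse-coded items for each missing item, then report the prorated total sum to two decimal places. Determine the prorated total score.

43.85

Reverse-coded (on a 1–5 scale, reversed = 6 − raw):
  item 4: 6 − 5 = 1
  item 5: 6 − 5 = 1
  item 8: 6 − 1 = 5
  item 15: 6 − 4 = 2
Completed scored items (13 of 15): 5, 5, 1, 1, 5, 3, 5, 1, 3, 3, 1, 3, 2; sum = 38.
Person mean = 38 / 13 ≈ 2.9231
Prorated total = (38 / 13) × 15 = 43.85 (to 2 dp)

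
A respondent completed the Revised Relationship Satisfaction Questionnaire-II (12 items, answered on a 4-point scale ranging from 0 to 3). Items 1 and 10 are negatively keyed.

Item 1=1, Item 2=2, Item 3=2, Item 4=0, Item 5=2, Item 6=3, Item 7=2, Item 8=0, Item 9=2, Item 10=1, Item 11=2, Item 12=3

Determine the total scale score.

22

Reversing items 1 & 10 with 3 − raw:
Total = (3−1) + 2 + 2 + 0 + 2 + 3 + 2 + 0 + 2 + (3−1) + 2 + 3
      = 2 + 2 + 2 + 0 + 2 + 3 + 2 + 0 + 2 + 2 + 2 + 3 = 22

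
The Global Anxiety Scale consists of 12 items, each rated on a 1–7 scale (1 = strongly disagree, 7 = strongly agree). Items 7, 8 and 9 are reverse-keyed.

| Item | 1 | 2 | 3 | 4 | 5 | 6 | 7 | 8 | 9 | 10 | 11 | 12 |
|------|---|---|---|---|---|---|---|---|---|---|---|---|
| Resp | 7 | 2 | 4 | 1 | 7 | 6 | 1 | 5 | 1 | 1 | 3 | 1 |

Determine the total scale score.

Reverse-keyed items use 8 − raw:
  item 7: 8 − 1 = 7
  item 8: 8 − 5 = 3
  item 9: 8 − 1 = 7
Scored items: 7, 2, 4, 1, 7, 6, 7, 3, 7, 1, 3, 1
Total = 7 + 2 + 4 + 1 + 7 + 6 + 7 + 3 + 7 + 1 + 3 + 1 = 49

49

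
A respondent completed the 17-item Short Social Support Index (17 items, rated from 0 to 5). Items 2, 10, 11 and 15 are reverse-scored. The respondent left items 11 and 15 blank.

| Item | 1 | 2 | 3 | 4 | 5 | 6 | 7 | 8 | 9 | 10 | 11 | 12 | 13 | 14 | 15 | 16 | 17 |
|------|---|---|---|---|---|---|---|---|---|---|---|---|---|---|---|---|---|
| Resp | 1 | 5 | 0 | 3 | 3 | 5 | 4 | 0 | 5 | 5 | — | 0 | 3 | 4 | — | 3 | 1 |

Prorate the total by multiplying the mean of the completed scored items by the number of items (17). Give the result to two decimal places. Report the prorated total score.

36.27

Reverse-coded (reverse-coded value = 5 − response):
  item 2: 5 − 5 = 0
  item 10: 5 − 5 = 0
Completed scored items (15 of 17): 1, 0, 0, 3, 3, 5, 4, 0, 5, 0, 0, 3, 4, 3, 1; sum = 32.
Person mean = 32 / 15 ≈ 2.1333
Prorated total = (32 / 15) × 17 = 36.27 (to 2 dp)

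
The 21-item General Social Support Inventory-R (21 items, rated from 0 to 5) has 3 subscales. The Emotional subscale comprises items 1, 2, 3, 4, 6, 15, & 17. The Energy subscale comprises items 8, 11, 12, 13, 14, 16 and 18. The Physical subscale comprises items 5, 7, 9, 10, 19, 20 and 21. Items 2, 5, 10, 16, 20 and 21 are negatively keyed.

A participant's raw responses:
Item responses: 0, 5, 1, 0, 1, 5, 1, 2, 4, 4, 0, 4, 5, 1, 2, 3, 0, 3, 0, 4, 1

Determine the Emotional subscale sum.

Emotional items: 1, 2, 3, 4, 6, 15, 17.
Of these, item 2 is negatively keyed; reverse-coded value = 5 − response.
  item 1: 0
  item 2: 5 − 5 = 0
  item 3: 1
  item 4: 0
  item 6: 5
  item 15: 2
  item 17: 0
Sum = 0 + 0 + 1 + 0 + 5 + 2 + 0 = 8

8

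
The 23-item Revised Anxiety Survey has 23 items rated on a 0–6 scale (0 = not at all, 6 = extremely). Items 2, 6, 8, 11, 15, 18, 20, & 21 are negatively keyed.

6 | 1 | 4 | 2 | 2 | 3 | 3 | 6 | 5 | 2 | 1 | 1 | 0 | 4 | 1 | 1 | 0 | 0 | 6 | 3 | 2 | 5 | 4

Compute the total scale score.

76

Raw sum = 62. Negatively keyed items: 2, 6, 8, 11, 15, 18, 20, 21; their raw sum = 17.
Each reversal replaces raw with 6 − raw, changing the total by 6 − 2·raw per item.
Total = 62 + 8·6 − 2·17 = 62 + 48 − 34 = 76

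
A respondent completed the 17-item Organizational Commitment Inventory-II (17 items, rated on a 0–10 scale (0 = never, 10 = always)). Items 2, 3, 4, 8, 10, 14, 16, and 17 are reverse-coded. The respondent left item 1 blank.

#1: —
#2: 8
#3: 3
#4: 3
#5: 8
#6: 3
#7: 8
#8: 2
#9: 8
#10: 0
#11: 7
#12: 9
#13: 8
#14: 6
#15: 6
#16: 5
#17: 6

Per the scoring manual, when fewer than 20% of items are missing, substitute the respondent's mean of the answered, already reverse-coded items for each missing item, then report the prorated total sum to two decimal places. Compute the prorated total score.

Reverse-coded (on a 0–10 scale, reversed = 10 − raw):
  item 2: 10 − 8 = 2
  item 3: 10 − 3 = 7
  item 4: 10 − 3 = 7
  item 8: 10 − 2 = 8
  item 10: 10 − 0 = 10
  item 14: 10 − 6 = 4
  item 16: 10 − 5 = 5
  item 17: 10 − 6 = 4
Completed scored items (16 of 17): 2, 7, 7, 8, 3, 8, 8, 8, 10, 7, 9, 8, 4, 6, 5, 4; sum = 104.
Person mean = 104 / 16 ≈ 6.5000
Prorated total = (104 / 16) × 17 = 110.50 (to 2 dp)

110.50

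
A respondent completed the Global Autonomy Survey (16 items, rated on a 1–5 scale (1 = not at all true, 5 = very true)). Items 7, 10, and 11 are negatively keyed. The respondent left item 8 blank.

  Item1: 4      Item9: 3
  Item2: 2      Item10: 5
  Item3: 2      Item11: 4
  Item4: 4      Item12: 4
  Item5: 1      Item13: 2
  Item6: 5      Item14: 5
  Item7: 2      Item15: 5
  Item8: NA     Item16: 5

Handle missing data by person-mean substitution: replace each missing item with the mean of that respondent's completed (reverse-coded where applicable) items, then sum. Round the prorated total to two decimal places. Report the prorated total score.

52.27

Reverse-coded (reverse-coded value = 6 − response):
  item 7: 6 − 2 = 4
  item 10: 6 − 5 = 1
  item 11: 6 − 4 = 2
Completed scored items (15 of 16): 4, 2, 2, 4, 1, 5, 4, 3, 1, 2, 4, 2, 5, 5, 5; sum = 49.
Person mean = 49 / 15 ≈ 3.2667
Prorated total = (49 / 15) × 16 = 52.27 (to 2 dp)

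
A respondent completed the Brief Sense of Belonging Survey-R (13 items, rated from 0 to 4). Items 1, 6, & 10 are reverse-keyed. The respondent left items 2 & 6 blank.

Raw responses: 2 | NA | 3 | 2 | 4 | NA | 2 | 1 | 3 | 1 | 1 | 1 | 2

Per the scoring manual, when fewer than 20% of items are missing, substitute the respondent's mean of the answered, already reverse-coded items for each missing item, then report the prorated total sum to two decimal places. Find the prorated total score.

28.36

Reverse-coded (reversed = (0+4) − raw = 4 − raw):
  item 1: 4 − 2 = 2
  item 10: 4 − 1 = 3
Completed scored items (11 of 13): 2, 3, 2, 4, 2, 1, 3, 3, 1, 1, 2; sum = 24.
Person mean = 24 / 11 ≈ 2.1818
Prorated total = (24 / 11) × 13 = 28.36 (to 2 dp)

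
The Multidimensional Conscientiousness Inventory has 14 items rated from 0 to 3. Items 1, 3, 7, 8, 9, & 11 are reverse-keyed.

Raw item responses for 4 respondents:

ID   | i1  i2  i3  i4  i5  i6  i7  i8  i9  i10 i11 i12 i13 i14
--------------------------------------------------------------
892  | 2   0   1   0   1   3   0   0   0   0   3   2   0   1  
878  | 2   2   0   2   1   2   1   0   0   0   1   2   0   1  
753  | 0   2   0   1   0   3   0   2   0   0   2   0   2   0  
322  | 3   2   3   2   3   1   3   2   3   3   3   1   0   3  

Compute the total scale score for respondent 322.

Respondent 322 raw: 3, 2, 3, 2, 3, 1, 3, 2, 3, 3, 3, 1, 0, 3.
Reverse-coded (reversed = (0+3) − raw = 3 − raw):
  item 1: 3 − 3 = 0
  item 2: 2
  item 3: 3 − 3 = 0
  item 4: 2
  item 5: 3
  item 6: 1
  item 7: 3 − 3 = 0
  item 8: 3 − 2 = 1
  item 9: 3 − 3 = 0
  item 10: 3
  item 11: 3 − 3 = 0
  item 12: 1
  item 13: 0
  item 14: 3
Sum = 0 + 2 + 0 + 2 + 3 + 1 + 0 + 1 + 0 + 3 + 0 + 1 + 0 + 3 = 16

16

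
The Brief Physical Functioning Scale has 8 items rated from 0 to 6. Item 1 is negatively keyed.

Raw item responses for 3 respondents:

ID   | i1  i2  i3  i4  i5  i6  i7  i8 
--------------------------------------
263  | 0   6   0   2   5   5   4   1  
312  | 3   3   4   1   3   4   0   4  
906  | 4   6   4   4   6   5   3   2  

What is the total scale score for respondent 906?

32

Respondent 906 raw: 4, 6, 4, 4, 6, 5, 3, 2.
Reverse-coded (reversed = (0+6) − raw = 6 − raw):
  item 1: 6 − 4 = 2
  item 2: 6
  item 3: 4
  item 4: 4
  item 5: 6
  item 6: 5
  item 7: 3
  item 8: 2
Sum = 2 + 6 + 4 + 4 + 6 + 5 + 3 + 2 = 32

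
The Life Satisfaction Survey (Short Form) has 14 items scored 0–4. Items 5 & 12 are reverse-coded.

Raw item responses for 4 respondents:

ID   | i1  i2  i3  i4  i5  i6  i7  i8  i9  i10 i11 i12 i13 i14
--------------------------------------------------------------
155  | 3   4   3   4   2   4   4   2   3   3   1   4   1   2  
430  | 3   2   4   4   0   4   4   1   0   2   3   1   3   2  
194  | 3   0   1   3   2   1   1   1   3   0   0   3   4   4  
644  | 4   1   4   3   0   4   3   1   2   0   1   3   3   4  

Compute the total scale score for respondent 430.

Respondent 430 raw: 3, 2, 4, 4, 0, 4, 4, 1, 0, 2, 3, 1, 3, 2.
Reverse-coded (reverse-coded value = 4 − response):
  item 1: 3
  item 2: 2
  item 3: 4
  item 4: 4
  item 5: 4 − 0 = 4
  item 6: 4
  item 7: 4
  item 8: 1
  item 9: 0
  item 10: 2
  item 11: 3
  item 12: 4 − 1 = 3
  item 13: 3
  item 14: 2
Sum = 3 + 2 + 4 + 4 + 4 + 4 + 4 + 1 + 0 + 2 + 3 + 3 + 3 + 2 = 39

39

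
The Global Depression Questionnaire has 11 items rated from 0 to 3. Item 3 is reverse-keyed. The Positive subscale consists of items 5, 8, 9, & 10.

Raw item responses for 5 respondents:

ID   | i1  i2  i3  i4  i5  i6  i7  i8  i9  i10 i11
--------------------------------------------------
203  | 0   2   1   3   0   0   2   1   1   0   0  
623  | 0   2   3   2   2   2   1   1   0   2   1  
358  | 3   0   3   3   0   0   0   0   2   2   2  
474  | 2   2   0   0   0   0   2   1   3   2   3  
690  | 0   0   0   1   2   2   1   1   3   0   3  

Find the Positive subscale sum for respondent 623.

5

Respondent 623 raw: 0, 2, 3, 2, 2, 2, 1, 1, 0, 2, 1.
Positive items: 5, 8, 9, 10.
Reverse-coded (on a 0–3 scale, reversed = 3 − raw):
  item 5: 2
  item 8: 1
  item 9: 0
  item 10: 2
Sum = 2 + 1 + 0 + 2 = 5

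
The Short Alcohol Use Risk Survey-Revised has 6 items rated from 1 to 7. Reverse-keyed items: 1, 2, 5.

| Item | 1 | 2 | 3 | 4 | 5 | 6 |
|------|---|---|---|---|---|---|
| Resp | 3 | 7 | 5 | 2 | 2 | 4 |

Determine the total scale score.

23

Raw sum = 23. Reverse-keyed items: 1, 2, 5; their raw sum = 12.
Each reversal replaces raw with 8 − raw, changing the total by 8 − 2·raw per item.
Total = 23 + 3·8 − 2·12 = 23 + 24 − 24 = 23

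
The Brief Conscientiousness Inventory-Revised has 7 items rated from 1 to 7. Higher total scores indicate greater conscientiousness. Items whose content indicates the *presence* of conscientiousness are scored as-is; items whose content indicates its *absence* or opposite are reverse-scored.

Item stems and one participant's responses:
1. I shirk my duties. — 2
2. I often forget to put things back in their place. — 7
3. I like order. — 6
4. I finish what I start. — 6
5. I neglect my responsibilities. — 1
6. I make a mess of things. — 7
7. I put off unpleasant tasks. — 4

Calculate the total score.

Items 1, 2, 5, 6, 7 describe the absence/opposite of conscientiousness → reverse-score.
reversed = (1+7) − raw = 8 − raw.
  item 1: 8 − 2 = 6
  item 2: 8 − 7 = 1
  item 3: 6
  item 4: 6
  item 5: 8 − 1 = 7
  item 6: 8 − 7 = 1
  item 7: 8 − 4 = 4
Total = 6 + 1 + 6 + 6 + 7 + 1 + 4 = 31

31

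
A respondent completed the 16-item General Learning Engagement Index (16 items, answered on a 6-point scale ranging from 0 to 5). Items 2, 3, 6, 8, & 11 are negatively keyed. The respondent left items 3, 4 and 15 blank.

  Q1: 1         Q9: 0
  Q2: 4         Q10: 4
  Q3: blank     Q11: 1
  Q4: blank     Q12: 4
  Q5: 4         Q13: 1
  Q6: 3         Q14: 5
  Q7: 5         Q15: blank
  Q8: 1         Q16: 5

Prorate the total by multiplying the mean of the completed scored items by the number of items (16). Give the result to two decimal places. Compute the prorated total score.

49.23

Reverse-coded (reversed = (0+5) − raw = 5 − raw):
  item 2: 5 − 4 = 1
  item 6: 5 − 3 = 2
  item 8: 5 − 1 = 4
  item 11: 5 − 1 = 4
Completed scored items (13 of 16): 1, 1, 4, 2, 5, 4, 0, 4, 4, 4, 1, 5, 5; sum = 40.
Person mean = 40 / 13 ≈ 3.0769
Prorated total = (40 / 13) × 16 = 49.23 (to 2 dp)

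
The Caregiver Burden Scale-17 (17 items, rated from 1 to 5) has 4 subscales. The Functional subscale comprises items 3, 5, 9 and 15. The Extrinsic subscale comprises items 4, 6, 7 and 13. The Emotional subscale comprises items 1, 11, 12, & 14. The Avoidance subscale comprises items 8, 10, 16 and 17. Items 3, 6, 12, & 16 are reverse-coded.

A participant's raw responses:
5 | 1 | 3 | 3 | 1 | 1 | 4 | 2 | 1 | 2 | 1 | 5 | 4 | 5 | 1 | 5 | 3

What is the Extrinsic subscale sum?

Extrinsic items: 4, 6, 7, 13.
Of these, item 6 is reverse-coded; on a 1–5 scale, reversed = 6 − raw.
  item 4: 3
  item 6: 6 − 1 = 5
  item 7: 4
  item 13: 4
Sum = 3 + 5 + 4 + 4 = 16

16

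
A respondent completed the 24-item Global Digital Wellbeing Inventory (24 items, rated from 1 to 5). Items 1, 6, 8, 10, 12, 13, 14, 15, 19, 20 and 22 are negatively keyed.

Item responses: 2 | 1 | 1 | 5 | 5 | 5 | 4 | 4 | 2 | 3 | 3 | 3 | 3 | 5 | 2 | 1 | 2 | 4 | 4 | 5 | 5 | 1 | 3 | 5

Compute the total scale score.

70

Apply reverse scoring (on a 1–5 scale, reversed = 6 − raw):
  item 1: 6 − 2 = 4
  item 6: 6 − 5 = 1
  item 8: 6 − 4 = 2
  item 10: 6 − 3 = 3
  item 12: 6 − 3 = 3
  item 13: 6 − 3 = 3
  item 14: 6 − 5 = 1
  item 15: 6 − 2 = 4
  item 19: 6 − 4 = 2
  item 20: 6 − 5 = 1
  item 22: 6 − 1 = 5
Scored items: 4, 1, 1, 5, 5, 1, 4, 2, 2, 3, 3, 3, 3, 1, 4, 1, 2, 4, 2, 1, 5, 5, 3, 5
Total = 4 + 1 + 1 + 5 + 5 + 1 + 4 + 2 + 2 + 3 + 3 + 3 + 3 + 1 + 4 + 1 + 2 + 4 + 2 + 1 + 5 + 5 + 3 + 5 = 70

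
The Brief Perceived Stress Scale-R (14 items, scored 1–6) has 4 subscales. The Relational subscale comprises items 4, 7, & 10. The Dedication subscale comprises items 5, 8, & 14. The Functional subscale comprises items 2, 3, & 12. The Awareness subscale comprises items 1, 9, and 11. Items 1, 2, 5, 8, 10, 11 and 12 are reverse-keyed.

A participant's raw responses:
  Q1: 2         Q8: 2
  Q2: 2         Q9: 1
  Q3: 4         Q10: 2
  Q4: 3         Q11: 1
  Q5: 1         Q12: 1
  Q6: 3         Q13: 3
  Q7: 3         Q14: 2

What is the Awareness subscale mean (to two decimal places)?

Awareness items: 1, 9, 11.
Of these, items 1 and 11 are reverse-keyed; on a 1–6 scale, reversed = 7 − raw.
  item 1: 7 − 2 = 5
  item 9: 1
  item 11: 7 − 1 = 6
Sum = 5 + 1 + 6 = 12
Mean = 12 / 3 = 4.00

4.00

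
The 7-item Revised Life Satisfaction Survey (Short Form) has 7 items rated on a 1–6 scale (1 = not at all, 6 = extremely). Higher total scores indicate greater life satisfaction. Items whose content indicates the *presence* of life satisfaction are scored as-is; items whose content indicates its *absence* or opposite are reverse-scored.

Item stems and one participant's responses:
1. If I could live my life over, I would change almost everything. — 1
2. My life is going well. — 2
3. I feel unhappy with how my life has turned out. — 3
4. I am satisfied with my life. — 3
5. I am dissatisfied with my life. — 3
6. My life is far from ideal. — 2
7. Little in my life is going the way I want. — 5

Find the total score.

26

Items 1, 3, 5, 6, 7 describe the absence/opposite of life satisfaction → reverse-score.
reversed = (1+6) − raw = 7 − raw.
  item 1: 7 − 1 = 6
  item 2: 2
  item 3: 7 − 3 = 4
  item 4: 3
  item 5: 7 − 3 = 4
  item 6: 7 − 2 = 5
  item 7: 7 − 5 = 2
Total = 6 + 2 + 4 + 3 + 4 + 5 + 2 = 26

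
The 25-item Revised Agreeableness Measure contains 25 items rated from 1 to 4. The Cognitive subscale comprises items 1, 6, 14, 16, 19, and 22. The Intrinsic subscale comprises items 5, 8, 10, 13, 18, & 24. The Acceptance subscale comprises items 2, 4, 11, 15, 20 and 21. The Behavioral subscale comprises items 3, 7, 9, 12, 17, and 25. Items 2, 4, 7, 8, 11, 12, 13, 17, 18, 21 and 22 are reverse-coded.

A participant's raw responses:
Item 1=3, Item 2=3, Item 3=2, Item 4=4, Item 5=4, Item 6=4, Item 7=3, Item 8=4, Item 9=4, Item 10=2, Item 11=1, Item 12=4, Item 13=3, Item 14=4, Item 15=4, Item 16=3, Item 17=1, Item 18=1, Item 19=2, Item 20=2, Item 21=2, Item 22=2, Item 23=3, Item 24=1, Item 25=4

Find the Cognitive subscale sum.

Cognitive items: 1, 6, 14, 16, 19, 22.
Of these, item 22 is reverse-coded; on a 1–4 scale, reversed = 5 − raw.
  item 1: 3
  item 6: 4
  item 14: 4
  item 16: 3
  item 19: 2
  item 22: 5 − 2 = 3
Sum = 3 + 4 + 4 + 3 + 2 + 3 = 19

19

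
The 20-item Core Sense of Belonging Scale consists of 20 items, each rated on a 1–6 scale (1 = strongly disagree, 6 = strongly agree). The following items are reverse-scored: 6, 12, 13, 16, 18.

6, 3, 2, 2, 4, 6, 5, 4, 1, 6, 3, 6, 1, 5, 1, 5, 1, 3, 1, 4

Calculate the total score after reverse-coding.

62

Reversing items 6, 12, 13, 16, & 18 with 7 − raw:
Total = 6 + 3 + 2 + 2 + 4 + (7−6) + 5 + 4 + 1 + 6 + 3 + (7−6) + (7−1) + 5 + 1 + (7−5) + 1 + (7−3) + 1 + 4
      = 6 + 3 + 2 + 2 + 4 + 1 + 5 + 4 + 1 + 6 + 3 + 1 + 6 + 5 + 1 + 2 + 1 + 4 + 1 + 4 = 62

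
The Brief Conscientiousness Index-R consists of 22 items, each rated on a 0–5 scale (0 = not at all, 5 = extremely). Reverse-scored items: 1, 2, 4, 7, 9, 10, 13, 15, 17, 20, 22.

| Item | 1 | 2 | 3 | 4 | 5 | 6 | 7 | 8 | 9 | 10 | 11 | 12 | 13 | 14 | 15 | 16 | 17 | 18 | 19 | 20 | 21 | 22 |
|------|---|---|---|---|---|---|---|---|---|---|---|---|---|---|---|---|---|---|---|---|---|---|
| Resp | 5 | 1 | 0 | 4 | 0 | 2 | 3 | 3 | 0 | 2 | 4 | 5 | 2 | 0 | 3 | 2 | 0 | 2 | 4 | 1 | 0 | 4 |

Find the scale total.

52

Reverse-coded items (on a 0–5 scale, reversed = 5 − raw):
  item 1: 5 − 5 = 0
  item 2: 5 − 1 = 4
  item 4: 5 − 4 = 1
  item 7: 5 − 3 = 2
  item 9: 5 − 0 = 5
  item 10: 5 − 2 = 3
  item 13: 5 − 2 = 3
  item 15: 5 − 3 = 2
  item 17: 5 − 0 = 5
  item 20: 5 − 1 = 4
  item 22: 5 − 4 = 1
After reverse-coding: 0, 4, 0, 1, 0, 2, 2, 3, 5, 3, 4, 5, 3, 0, 2, 2, 5, 2, 4, 4, 0, 1
Total = 0 + 4 + 0 + 1 + 0 + 2 + 2 + 3 + 5 + 3 + 4 + 5 + 3 + 0 + 2 + 2 + 5 + 2 + 4 + 4 + 0 + 1 = 52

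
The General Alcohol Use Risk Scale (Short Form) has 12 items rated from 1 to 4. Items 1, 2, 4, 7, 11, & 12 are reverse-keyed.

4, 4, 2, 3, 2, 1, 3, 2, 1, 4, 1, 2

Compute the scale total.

25

Reversing items 1, 2, 4, 7, 11, and 12 with 5 − raw:
Total = (5−4) + (5−4) + 2 + (5−3) + 2 + 1 + (5−3) + 2 + 1 + 4 + (5−1) + (5−2)
      = 1 + 1 + 2 + 2 + 2 + 1 + 2 + 2 + 1 + 4 + 4 + 3 = 25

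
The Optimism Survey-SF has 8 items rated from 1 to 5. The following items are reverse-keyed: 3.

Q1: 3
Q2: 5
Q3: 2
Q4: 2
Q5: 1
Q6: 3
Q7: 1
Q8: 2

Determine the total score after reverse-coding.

21

Apply reverse scoring (on a 1–5 scale, reversed = 6 − raw):
  item 3: 6 − 2 = 4
Scored items: 3, 5, 4, 2, 1, 3, 1, 2
Total = 3 + 5 + 4 + 2 + 1 + 3 + 1 + 2 = 21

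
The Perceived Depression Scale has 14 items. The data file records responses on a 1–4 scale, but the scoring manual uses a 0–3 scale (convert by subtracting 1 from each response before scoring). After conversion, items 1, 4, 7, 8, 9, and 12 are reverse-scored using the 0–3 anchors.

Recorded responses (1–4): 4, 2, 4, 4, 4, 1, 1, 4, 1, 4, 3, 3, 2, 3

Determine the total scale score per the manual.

Convert to 0–3: 3, 1, 3, 3, 3, 0, 0, 3, 0, 3, 2, 2, 1, 2
Reverse-coded (on a 0–3 scale, reversed = 3 − raw):
  item 1: 3 − 3 = 0
  item 4: 3 − 3 = 0
  item 7: 3 − 0 = 3
  item 8: 3 − 3 = 0
  item 9: 3 − 0 = 3
  item 12: 3 − 2 = 1
Scored: 0, 1, 3, 0, 3, 0, 3, 0, 3, 3, 2, 1, 1, 2
Total = 22

22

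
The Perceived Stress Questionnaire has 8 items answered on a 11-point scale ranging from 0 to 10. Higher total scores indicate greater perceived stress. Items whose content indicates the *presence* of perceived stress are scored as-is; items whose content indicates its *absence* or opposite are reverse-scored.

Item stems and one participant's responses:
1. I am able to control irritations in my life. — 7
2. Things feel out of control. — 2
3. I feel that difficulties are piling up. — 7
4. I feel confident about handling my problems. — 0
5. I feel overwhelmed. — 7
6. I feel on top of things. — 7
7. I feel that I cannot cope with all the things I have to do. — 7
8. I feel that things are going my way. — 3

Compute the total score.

46

Items 1, 4, 6, 8 describe the absence/opposite of perceived stress → reverse-score.
on a 0–10 scale, reversed = 10 − raw.
  item 1: 10 − 7 = 3
  item 2: 2
  item 3: 7
  item 4: 10 − 0 = 10
  item 5: 7
  item 6: 10 − 7 = 3
  item 7: 7
  item 8: 10 − 3 = 7
Total = 3 + 2 + 7 + 10 + 7 + 3 + 7 + 7 = 46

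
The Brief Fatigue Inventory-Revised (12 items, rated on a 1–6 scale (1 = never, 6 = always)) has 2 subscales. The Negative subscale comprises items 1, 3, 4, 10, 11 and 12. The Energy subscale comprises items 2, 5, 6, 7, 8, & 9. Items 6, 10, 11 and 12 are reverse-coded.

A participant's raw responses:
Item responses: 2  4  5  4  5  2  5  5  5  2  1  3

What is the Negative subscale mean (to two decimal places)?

4.33

Negative items: 1, 3, 4, 10, 11, 12.
Of these, items 10, 11, & 12 are reverse-coded; reverse-coded value = 7 − response.
  item 1: 2
  item 3: 5
  item 4: 4
  item 10: 7 − 2 = 5
  item 11: 7 − 1 = 6
  item 12: 7 − 3 = 4
Sum = 2 + 5 + 4 + 5 + 6 + 4 = 26
Mean = 26 / 6 = 4.33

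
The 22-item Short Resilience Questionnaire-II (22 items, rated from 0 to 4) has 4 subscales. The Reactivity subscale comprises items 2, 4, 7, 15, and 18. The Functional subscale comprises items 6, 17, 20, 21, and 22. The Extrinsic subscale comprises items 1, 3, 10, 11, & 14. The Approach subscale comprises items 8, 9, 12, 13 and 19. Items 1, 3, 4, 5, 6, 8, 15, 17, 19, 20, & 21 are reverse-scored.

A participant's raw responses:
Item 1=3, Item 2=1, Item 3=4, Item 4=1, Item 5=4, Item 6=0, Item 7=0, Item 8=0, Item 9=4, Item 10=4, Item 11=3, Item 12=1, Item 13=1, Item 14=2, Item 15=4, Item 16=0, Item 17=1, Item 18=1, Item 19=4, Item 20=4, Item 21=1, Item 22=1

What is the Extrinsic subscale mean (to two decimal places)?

2.00

Extrinsic items: 1, 3, 10, 11, 14.
Of these, items 1 and 3 are reverse-scored; on a 0–4 scale, reversed = 4 − raw.
  item 1: 4 − 3 = 1
  item 3: 4 − 4 = 0
  item 10: 4
  item 11: 3
  item 14: 2
Sum = 1 + 0 + 4 + 3 + 2 = 10
Mean = 10 / 5 = 2.00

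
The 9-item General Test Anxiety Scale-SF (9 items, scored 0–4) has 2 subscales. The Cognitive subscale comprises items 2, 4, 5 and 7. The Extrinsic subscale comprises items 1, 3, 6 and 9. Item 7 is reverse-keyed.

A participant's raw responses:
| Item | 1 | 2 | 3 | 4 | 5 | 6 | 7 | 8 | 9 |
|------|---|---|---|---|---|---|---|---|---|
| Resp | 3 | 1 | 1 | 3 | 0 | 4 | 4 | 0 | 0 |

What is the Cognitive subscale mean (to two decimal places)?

Cognitive items: 2, 4, 5, 7.
Of these, item 7 is reverse-keyed; reversed = (0+4) − raw = 4 − raw.
  item 2: 1
  item 4: 3
  item 5: 0
  item 7: 4 − 4 = 0
Sum = 1 + 3 + 0 + 0 = 4
Mean = 4 / 4 = 1.00

1.00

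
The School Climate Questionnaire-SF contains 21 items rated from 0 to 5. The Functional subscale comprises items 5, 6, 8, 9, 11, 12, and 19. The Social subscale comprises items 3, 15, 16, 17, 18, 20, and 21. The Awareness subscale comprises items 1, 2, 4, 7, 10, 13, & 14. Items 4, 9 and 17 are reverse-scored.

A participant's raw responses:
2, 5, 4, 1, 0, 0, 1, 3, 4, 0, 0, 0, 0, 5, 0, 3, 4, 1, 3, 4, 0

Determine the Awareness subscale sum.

17

Awareness items: 1, 2, 4, 7, 10, 13, 14.
Of these, item 4 is reverse-scored; reversed = (0+5) − raw = 5 − raw.
  item 1: 2
  item 2: 5
  item 4: 5 − 1 = 4
  item 7: 1
  item 10: 0
  item 13: 0
  item 14: 5
Sum = 2 + 5 + 4 + 1 + 0 + 0 + 5 = 17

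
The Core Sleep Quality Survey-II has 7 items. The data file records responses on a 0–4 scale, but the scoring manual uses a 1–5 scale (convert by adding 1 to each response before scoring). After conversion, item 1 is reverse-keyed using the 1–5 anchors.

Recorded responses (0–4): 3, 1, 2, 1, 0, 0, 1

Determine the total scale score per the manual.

Convert to 1–5: 4, 2, 3, 2, 1, 1, 2
Reverse-coded (on a 1–5 scale, reversed = 6 − raw):
  item 1: 6 − 4 = 2
Scored: 2, 2, 3, 2, 1, 1, 2
Total = 13

13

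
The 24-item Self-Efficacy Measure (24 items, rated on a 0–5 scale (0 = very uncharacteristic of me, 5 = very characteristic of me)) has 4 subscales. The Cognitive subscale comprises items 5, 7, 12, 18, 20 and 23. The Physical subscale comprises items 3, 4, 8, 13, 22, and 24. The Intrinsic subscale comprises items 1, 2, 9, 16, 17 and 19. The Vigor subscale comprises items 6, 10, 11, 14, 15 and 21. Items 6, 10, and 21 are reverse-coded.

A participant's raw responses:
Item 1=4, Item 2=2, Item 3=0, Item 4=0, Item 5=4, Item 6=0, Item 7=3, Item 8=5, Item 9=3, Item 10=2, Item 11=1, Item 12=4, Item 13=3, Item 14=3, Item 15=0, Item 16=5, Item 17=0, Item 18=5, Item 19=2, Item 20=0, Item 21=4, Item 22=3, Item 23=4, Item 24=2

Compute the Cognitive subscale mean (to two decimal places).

3.33

Cognitive items: 5, 7, 12, 18, 20, 23.
  item 5: 4
  item 7: 3
  item 12: 4
  item 18: 5
  item 20: 0
  item 23: 4
Sum = 4 + 3 + 4 + 5 + 0 + 4 = 20
Mean = 20 / 6 = 3.33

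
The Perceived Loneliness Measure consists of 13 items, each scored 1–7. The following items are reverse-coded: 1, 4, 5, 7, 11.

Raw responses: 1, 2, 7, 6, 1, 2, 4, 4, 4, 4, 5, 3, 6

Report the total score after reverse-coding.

55

Raw sum = 49. Reverse-coded items: 1, 4, 5, 7, 11; their raw sum = 17.
Each reversal replaces raw with 8 − raw, changing the total by 8 − 2·raw per item.
Total = 49 + 5·8 − 2·17 = 49 + 40 − 34 = 55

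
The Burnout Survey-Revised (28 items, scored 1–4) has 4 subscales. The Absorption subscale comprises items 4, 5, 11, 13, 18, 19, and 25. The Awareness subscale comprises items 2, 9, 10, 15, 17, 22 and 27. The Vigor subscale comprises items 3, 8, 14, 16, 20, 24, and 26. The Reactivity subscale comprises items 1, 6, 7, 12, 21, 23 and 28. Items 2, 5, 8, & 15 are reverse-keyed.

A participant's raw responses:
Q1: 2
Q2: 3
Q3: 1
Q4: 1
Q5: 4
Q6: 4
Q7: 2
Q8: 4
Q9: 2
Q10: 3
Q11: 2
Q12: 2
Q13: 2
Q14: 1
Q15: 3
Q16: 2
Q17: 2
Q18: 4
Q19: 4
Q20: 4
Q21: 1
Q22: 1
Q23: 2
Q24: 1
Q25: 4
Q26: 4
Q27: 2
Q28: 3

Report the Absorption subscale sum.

18

Absorption items: 4, 5, 11, 13, 18, 19, 25.
Of these, item 5 is reverse-keyed; reverse-coded value = 5 − response.
  item 4: 1
  item 5: 5 − 4 = 1
  item 11: 2
  item 13: 2
  item 18: 4
  item 19: 4
  item 25: 4
Sum = 1 + 1 + 2 + 2 + 4 + 4 + 4 = 18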